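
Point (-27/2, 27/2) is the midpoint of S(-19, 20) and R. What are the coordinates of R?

Using the midpoint formula: M = ((x1 + x2)/2, (y1 + y2)/2)
We know M = (-27/2, 27/2) and S = (-19, 20)
For x: -27/2 = (-19 + x2)/2, so x2 = 2*-27/2 - -19 = -8
For y: 27/2 = (20 + y2)/2, so y2 = 2*27/2 - 20 = 7
R = (-8, 7)

(-8, 7)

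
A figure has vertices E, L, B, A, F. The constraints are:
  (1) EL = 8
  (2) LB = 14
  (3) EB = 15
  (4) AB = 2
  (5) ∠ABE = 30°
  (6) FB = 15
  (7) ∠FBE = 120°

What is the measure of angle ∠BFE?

Step 1: By the law of cosines on triangle FBE: FE² = 15² + 15² − 2·15·15·cos(120°) = 675, so FE = 15·√3.
Step 2: By the inverse law of cosines on triangle BFE: cos(∠BFE) = (15² + (15·√3)² − 15²) / (2·15·15·√3) = 675/779.42 = 0.866, so ∠BFE = 30°.

Therefore, the measure of angle ∠BFE = 30°.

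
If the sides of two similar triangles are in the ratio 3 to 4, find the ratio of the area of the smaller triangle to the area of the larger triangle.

Area scales with the square of linear dimensions. If every length is multiplied by 3/4, then the area is multiplied by (3/4)^2 = 9/16.
The area ratio is 9:16.

9:16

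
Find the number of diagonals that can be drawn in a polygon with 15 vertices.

Total line segments between 15 vertices = C(15,2) = 105.
Subtract the 15 sides: 105 - 15 = 90 diagonals.

90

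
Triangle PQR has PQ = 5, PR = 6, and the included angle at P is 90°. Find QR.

By the law of cosines: QR^2 = PQ^2 + PR^2 - 2*PQ*PR*cos(P)
QR^2 = 5^2 + 6^2 - 2*5*6*cos(90°)
QR^2 = 25 + 36 - 60*(0)
QR^2 = 61
QR = sqrt(61)

sqrt(61)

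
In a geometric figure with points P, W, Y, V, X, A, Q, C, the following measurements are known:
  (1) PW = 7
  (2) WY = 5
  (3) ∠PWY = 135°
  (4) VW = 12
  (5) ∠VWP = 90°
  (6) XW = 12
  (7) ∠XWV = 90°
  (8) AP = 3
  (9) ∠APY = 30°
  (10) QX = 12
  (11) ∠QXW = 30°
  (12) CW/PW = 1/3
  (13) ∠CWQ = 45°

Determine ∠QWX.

Step 1: By the law of cosines on triangle WXQ: WQ² = 12² + 12² − 2·12·12·cos(30°) = 38.58, so WQ ≈ 6.21.
Step 2: By the inverse law of cosines on triangle QWX: cos(∠QWX) = (6.21² + 12² − 12²) / (2·6.21·12) = 38.58/149.08 = 0.2588, so ∠QWX = 75°.

Therefore, the measure of angle ∠QWX = 75°.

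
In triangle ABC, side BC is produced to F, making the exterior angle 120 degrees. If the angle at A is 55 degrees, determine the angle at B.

The exterior angle theorem states that an exterior angle equals the sum of the two non-adjacent interior angles.
So 120 = 55 + angle B, which gives angle B = 120 - 55 = 65 degrees.

65 degrees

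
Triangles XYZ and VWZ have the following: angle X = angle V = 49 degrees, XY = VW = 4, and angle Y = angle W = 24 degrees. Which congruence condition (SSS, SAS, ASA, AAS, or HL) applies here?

The given information provides:
angle X = angle V = 49 degrees, XY = VW = 4, and angle Y = angle W = 24 degrees
This matches the ASA congruence theorem.
Two pairs of corresponding angles and the included side are equal (Angle-Side-Angle).

ASA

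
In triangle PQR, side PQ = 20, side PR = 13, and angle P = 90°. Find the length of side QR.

The included angle is 90°, so the triangle is right-angled at P. The opposite side QR is the hypotenuse.
By the Pythagorean theorem: QR = sqrt(20^2 + 13^2) = sqrt(569) = sqrt(569).

sqrt(569)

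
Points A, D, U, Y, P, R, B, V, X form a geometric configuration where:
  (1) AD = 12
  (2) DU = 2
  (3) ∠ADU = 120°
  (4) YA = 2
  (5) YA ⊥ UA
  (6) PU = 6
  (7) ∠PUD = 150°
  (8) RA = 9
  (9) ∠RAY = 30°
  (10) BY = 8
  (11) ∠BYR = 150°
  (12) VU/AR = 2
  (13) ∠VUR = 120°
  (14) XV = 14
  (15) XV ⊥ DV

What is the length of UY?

Step 1: By the law of cosines on triangle UDA: UA² = 2² + 12² − 2·2·12·cos(120°) = 172, so UA = 2·√43.
Step 2: By the law of cosines on triangle UAY: UY² = (2·√43)² + 2² − 2·2·√43·2·cos(90°) = 176, so UY = 4·√11.

Therefore, the length of UY = 4·√11.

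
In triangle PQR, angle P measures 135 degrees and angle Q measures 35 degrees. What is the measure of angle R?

The interior angles sum to 180°: angle R = 180 - 135 - 35 = 10°.
The triangle is obtuse (angles 135°, 35°, 10°).

10 degrees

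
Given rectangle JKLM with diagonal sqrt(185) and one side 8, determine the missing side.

Using the Pythagorean theorem: d^2 = a^2 + b^2
b^2 = d^2 - a^2
b^2 = 185 - 64
b^2 = 121
b = sqrt(121) = 11

11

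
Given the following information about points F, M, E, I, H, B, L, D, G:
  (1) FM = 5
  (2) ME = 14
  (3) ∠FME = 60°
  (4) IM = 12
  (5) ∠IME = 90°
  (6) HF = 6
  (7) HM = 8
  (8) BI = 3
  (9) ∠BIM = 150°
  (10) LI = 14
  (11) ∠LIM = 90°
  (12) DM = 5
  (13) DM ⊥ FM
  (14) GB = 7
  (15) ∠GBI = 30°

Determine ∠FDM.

Step 1: By the law of cosines on triangle DMF: DF² = 5² + 5² − 2·5·5·cos(90°) = 50, so DF = 5·√2.
Step 2: By the inverse law of cosines on triangle FDM: cos(∠FDM) = ((5·√2)² + 5² − 5²) / (2·5·√2·5) = 50/70.71 = 0.7071, so ∠FDM = 45°.

Therefore, the measure of angle ∠FDM = 45°.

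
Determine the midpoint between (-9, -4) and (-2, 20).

M = ((x₁ + x₂)/2, (y₁ + y₂)/2)
= ((-9 + -2)/2, (-4 + 20)/2)
= (-11/2, 16/2) = (-11/2, 8)

(-11/2, 8)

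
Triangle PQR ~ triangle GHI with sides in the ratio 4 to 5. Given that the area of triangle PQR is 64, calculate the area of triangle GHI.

Area ratio = (4/5)^2 = 16/25. Area of GHI = 64 * 25/16 = 100.

100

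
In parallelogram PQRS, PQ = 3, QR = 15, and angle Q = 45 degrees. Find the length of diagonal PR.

Using the law of cosines:
d^2 = 3^2 + 15^2 - 2(3)(15)cos(45 degrees)
d^2 = 9 + 225 - 90*sqrt(2)/2
d^2 = 234 - 45*sqrt(2)
d = 3*sqrt(26 - 5*sqrt(2))

3*sqrt(26 - 5*sqrt(2))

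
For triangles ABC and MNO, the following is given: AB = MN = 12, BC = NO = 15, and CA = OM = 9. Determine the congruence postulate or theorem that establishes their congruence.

The given information provides:
AB = MN = 12, BC = NO = 15, and CA = OM = 9
This matches the SSS congruence theorem.
All three pairs of corresponding sides are equal (Side-Side-Side).

SSS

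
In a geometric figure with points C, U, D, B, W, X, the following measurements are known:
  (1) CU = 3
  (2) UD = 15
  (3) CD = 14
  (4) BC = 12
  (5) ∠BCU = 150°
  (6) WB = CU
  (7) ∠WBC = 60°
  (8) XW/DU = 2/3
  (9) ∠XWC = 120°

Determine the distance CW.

From the given relations: WB = CU = 3.
Step 1: By the law of cosines on triangle CBW: CW² = 12² + 3² − 2·12·3·cos(60°) = 117, so CW = 3·√13.

Therefore, the length of CW = 3·√13.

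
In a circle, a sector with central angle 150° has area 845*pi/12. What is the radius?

The sector covers 150°/360° = 5/12 of the full circle.
Full circle area = 845*pi/12 / 5/12 = 169*pi.
Since full area = πr², we get r² = 169*pi/π = 169, so r = 13.

13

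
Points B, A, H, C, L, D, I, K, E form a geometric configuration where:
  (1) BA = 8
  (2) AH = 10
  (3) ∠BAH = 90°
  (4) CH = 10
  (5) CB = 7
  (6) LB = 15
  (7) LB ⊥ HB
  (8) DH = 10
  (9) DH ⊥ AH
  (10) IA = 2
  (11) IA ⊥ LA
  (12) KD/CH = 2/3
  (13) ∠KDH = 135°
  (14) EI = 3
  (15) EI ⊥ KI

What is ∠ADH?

Step 1: By the law of cosines on triangle DHA: DA² = 10² + 10² − 2·10·10·cos(90°) = 200, so DA = 10·√2.
Step 2: By the inverse law of cosines on triangle ADH: cos(∠ADH) = ((10·√2)² + 10² − 10²) / (2·10·√2·10) = 200/282.84 = 0.7071, so ∠ADH = 45°.

Therefore, the measure of angle ∠ADH = 45°.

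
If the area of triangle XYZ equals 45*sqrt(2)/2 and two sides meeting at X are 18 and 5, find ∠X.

sin(C) = 2 * 45*sqrt(2)/2 / (18 * 5) = sqrt(2)/2, so C = arcsin(sqrt(2)/2) = 45°.
Since sin(180° - C) = sin(C), the obtuse angle 135° gives the same area, so C = 45° or C = 135°.

45° or 135°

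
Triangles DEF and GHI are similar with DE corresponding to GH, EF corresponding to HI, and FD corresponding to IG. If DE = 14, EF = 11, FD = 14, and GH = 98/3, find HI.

Similar triangles have proportional sides. Setting up the proportion:
GH / DE = HI / EF
98/3 / 14 = HI / 11
HI = 11 * 98/3 / 14 = 77/3.

77/3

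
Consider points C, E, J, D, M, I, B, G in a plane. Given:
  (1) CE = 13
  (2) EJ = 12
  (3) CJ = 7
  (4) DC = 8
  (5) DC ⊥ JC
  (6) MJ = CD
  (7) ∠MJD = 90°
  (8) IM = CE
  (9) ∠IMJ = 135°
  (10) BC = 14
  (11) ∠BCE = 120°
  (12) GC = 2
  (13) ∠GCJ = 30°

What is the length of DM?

From the given relations: MJ = CD = 8.
Step 1: By the law of cosines on triangle JCD: JD² = 7² + 8² − 2·7·8·cos(90°) = 113, so JD = √113.
Step 2: By the law of cosines on triangle DJM: DM² = √113² + 8² − 2·√113·8·cos(90°) = 177, so DM = √177.

Therefore, the length of DM = √177.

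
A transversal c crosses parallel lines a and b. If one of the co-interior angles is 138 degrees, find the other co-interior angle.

Co-interior (same-side interior) angles are between the parallel lines on the same side of the transversal.
Unlike corresponding or alternate interior angles, they are supplementary rather than equal.
So the angle = 180 - 138 = 42 degrees.

42 degrees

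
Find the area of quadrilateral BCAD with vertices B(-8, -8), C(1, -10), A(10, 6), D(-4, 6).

The Shoelace formula works by pairing each vertex with the next (cycling back to the first).
For each pair, compute x_i*y_(i+1) - x_(i+1)*y_i:
  (-8*-10 - 1*-8) = 88
  (1*6 - 10*-10) = 106
  (10*6 - -4*6) = 84
  (-4*-8 - -8*6) = 80
Taking half the absolute value of the total: Area = (1/2)(358) = 179.

179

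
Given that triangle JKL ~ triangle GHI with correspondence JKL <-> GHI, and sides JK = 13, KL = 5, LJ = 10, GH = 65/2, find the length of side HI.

Since the triangles are similar, the ratio of corresponding sides is constant.
Scale factor k = GH / JK = 65/2 / 13 = 5/2
HI = k * KL = 5/2 * 5 = 25/2

25/2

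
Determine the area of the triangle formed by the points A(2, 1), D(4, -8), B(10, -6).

Using the Shoelace formula for a triangle:
Area = (1/2)|x0(y1 - y2) + x1(y2 - y0) + x2(y0 - y1)|
Area = (1/2)|2(-8 - -6) + 4(-6 - 1) + 10(1 - -8)|
Area = (1/2)|-4 + -28 + 90|
Area = (1/2)|58|
Area = (1/2)(58)
Area = 29

29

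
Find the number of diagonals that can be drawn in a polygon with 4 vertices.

Total line segments between 4 vertices = C(4,2) = 6.
Subtract the 4 sides: 6 - 4 = 2 diagonals.

2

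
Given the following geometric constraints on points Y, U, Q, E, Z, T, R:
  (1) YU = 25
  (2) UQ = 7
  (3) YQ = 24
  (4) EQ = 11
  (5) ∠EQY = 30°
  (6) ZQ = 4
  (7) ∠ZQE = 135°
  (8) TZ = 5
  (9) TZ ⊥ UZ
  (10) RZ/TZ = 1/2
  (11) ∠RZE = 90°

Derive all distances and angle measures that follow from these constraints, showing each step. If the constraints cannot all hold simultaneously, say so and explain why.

The constraints are consistent.

From the given relations:
  RZ = 1/2·TZ = 1/2·5 ≈ 2.5

Step 1: From YQ = 24, QE = 11, and ∠YQE = 30°, by the law of cosines:
  YE² = YQ² + QE² - 2·YQ·QE·cos(30°) = 576 + 121 - 457.3 = 239.7
  YE ≈ 15.48

Step 2: From EQ = 11, QZ = 4, and ∠EQZ = 135°, by the law of cosines:
  EZ² = EQ² + QZ² - 2·EQ·QZ·cos(135°) = 121 + 16 + 62.23 = 199.2
  EZ ≈ 14.11

Step 3: From YQ = 24, YU = 25, QU = 7, by the inverse law of cosines:
  cos(∠QYU) = (YQ² + YU² - QU²) / (2·YQ·YU)
  ∠QYU = 16.26°

Step 4: From UQ = 7, UY = 25, QY = 24, by the inverse law of cosines:
  cos(∠QUY) = (UQ² + UY² - QY²) / (2·UQ·UY)
  ∠QUY = 73.74°

Step 5: From QU = 7, QY = 24, UY = 25, by the inverse law of cosines:
  cos(∠UQY) = (QU² + QY² - UY²) / (2·QU·QY)
  ∠UQY = 90°

Step 6: From EZ = 14.11, ZR = 2.5, and ∠EZR = 90°, by the law of cosines:
  ER² = EZ² + ZR² - 2·EZ·ZR·cos(90°) = 199.2 + 6.25 - 0 = 205.5
  ER ≈ 14.33

Step 7: From YE = 15.48, YQ = 24, EQ = 11, by the inverse law of cosines:
  cos(∠EYQ) = (YE² + YQ² - EQ²) / (2·YE·YQ)
  ∠EYQ = 20.81°

Step 8: From EQ = 11, EY = 15.48, QY = 24, by the inverse law of cosines:
  cos(∠QEY) = (EQ² + EY² - QY²) / (2·EQ·EY)
  ∠QEY = 129.19°

Step 9: From EQ = 11, EZ = 14.11, QZ = 4, by the inverse law of cosines:
  cos(∠QEZ) = (EQ² + EZ² - QZ²) / (2·EQ·EZ)
  ∠QEZ = 11.56°

Step 10: From ZE = 14.11, ZQ = 4, EQ = 11, by the inverse law of cosines:
  cos(∠EZQ) = (ZE² + ZQ² - EQ²) / (2·ZE·ZQ)
  ∠EZQ = 33.44°

Step 11: From ER = 14.33, EZ = 14.11, RZ = 2.5, by the inverse law of cosines:
  cos(∠REZ) = (ER² + EZ² - RZ²) / (2·ER·EZ)
  ∠REZ = 10.04°

Step 12: From RE = 14.33, RZ = 2.5, EZ = 14.11, by the inverse law of cosines:
  cos(∠ERZ) = (RE² + RZ² - EZ²) / (2·RE·RZ)
  ∠ERZ = 79.96°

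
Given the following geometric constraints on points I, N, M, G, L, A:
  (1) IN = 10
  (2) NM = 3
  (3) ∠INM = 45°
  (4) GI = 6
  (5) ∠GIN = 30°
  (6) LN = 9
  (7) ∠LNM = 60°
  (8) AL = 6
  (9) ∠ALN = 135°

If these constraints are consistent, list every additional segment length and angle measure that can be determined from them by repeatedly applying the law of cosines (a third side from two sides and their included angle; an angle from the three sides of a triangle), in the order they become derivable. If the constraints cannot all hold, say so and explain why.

The constraints are consistent. Derivable facts, in order:
After 1 step:
- IM ≈ 8.16
- ML = 3·√7
- NA ≈ 13.91
- NG ≈ 5.66
After 2 steps:
- ∠ANL = 17.76°
- ∠GNI = 31.98°
- ∠IGN = 118.02°
- ∠IMN = 119.93°
- ∠LAN = 27.24°
- ∠LMN = 100.89°
- ∠MIN = 15.07°
- ∠MLN = 19.11°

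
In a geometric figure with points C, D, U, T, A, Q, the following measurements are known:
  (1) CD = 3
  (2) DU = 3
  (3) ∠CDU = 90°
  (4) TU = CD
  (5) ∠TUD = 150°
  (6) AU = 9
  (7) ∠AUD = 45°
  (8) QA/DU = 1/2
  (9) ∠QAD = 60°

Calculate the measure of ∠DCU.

Step 1: By the law of cosines on triangle CDU: CU² = 3² + 3² − 2·3·3·cos(90°) = 18, so CU = 3·√2.
Step 2: By the inverse law of cosines on triangle DCU: cos(∠DCU) = (3² + (3·√2)² − 3²) / (2·3·3·√2) = 18/25.46 = 0.7071, so ∠DCU = 45°.

Therefore, the measure of angle ∠DCU = 45°.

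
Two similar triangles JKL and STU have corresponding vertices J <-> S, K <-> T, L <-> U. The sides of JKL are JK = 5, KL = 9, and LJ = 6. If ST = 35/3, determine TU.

k = 35/3/5 = 7/3. TU = 7/3 * 9 = 21.

21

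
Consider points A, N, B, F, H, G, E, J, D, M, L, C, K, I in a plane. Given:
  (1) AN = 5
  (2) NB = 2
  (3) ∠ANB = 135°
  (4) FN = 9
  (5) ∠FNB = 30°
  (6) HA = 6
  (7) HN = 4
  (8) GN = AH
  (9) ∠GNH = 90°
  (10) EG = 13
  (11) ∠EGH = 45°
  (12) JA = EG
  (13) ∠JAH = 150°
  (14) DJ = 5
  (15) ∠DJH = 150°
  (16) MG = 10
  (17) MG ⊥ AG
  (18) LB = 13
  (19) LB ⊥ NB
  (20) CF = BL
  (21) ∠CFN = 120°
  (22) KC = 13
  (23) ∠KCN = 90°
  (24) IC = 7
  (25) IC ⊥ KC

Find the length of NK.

From the given relations: CF = BL = 13.
Step 1: By the law of cosines on triangle CFN: CN² = 13² + 9² − 2·13·9·cos(120°) = 367, so CN ≈ 19.16.
Step 2: By the law of cosines on triangle NCK: NK² = 19.16² + 13² − 2·19.16·13·cos(90°) = 536, so NK = 2·√134.

Therefore, the length of NK = 2·√134.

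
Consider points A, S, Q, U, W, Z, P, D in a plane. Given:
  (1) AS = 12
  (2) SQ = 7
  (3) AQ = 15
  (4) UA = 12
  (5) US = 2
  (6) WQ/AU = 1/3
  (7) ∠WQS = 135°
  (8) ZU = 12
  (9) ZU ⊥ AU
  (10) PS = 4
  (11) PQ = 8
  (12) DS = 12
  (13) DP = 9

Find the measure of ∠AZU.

Step 1: By the law of cosines on triangle ZUA: ZA² = 12² + 12² − 2·12·12·cos(90°) = 288, so ZA = 12·√2.
Step 2: By the inverse law of cosines on triangle AZU: cos(∠AZU) = ((12·√2)² + 12² − 12²) / (2·12·√2·12) = 288/407.29 = 0.7071, so ∠AZU = 45°.

Therefore, the measure of angle ∠AZU = 45°.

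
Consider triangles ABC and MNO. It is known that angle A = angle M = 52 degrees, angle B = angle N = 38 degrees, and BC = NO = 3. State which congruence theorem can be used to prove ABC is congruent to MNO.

The given information matches AAS: Two pairs of corresponding angles and a non-included side are equal (Angle-Angle-Side).

AAS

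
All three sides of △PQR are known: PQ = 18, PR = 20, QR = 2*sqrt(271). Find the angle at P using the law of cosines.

By the inverse law of cosines: cos(P) = (PQ² + PR² - QR²) / (2 × PQ × PR)
cos(P) = (18² + 20² - (2*sqrt(271))²) / (2 × 18 × 20)
cos(P) = (324 + 400 - (1084)) / 720
cos(P) = -1/2
P = arccos(-1/2) = 120°

120°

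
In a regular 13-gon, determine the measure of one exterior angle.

Each exterior angle of a regular n-gon is 360 / n.
For n = 13: 360 / 13 = 360/13 degrees.

360/13 degrees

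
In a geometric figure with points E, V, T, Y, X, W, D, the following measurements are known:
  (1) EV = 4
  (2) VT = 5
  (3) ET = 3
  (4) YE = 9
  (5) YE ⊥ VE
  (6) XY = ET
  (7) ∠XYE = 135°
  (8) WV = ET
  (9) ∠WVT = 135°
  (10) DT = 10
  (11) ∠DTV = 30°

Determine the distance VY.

Step 1: By the law of cosines on triangle VEY: VY² = 4² + 9² − 2·4·9·cos(90°) = 97, so VY = √97.

Therefore, the length of VY = √97.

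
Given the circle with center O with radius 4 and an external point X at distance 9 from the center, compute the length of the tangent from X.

The tangent, radius, and line from the external point to the center form a right triangle.
The right angle is where the tangent meets the radius.
By the Pythagorean theorem: tangent² + 4² = 9²
tangent² = 81 - 16 = 65
tangent = sqrt(65)

sqrt(65)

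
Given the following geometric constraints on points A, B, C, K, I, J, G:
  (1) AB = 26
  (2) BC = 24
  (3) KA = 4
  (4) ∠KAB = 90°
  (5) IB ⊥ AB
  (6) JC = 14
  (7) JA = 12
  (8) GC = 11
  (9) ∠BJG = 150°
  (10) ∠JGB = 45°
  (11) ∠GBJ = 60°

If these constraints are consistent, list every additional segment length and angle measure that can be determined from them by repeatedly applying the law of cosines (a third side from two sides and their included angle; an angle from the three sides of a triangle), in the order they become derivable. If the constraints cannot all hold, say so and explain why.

These constraints are not satisfiable: (9), (10) and (11) are the three interior angles of triangle BJG, which must sum to 180°, but 150° + 45° + 60° = 255°. No planar figure meets all of them, so nothing further can be derived.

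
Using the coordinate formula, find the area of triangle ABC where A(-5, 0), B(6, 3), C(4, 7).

The Shoelace formula computes the area from vertex coordinates by summing cross products.
For vertices (-5,0), (6,3), (4,7):
Signed sum = -5*3 - 6*0 + 6*7 - 4*3 + 4*0 - -5*7
= -15 + 30 + 35 = 50
Area = (1/2)|50| = 25.

25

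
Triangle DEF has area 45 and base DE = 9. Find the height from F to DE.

Rearranging the area formula Area = (1/2) * base * height:
height = 2 * Area / base = 2 * 45 / 9 = 10.

10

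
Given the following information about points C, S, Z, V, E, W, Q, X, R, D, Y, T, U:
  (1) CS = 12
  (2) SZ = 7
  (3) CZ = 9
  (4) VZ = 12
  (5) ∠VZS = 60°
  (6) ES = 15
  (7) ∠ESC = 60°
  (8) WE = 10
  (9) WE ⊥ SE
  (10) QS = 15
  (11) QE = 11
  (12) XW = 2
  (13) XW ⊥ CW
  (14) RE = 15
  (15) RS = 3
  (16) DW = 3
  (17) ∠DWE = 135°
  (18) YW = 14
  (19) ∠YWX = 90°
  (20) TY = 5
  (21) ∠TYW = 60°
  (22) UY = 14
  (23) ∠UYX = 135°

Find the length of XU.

Step 1: By the law of cosines on triangle XWY: XY² = 2² + 14² − 2·2·14·cos(90°) = 200, so XY = 10·√2.
Step 2: By the law of cosines on triangle XYU: XU² = (10·√2)² + 14² − 2·10·√2·14·cos(135°) = 676, so XU = 26.

Therefore, the length of XU = 26.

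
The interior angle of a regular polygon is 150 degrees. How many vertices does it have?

Exterior angle = 180 - 150 = 30. n = 360 / 30 = 12.

12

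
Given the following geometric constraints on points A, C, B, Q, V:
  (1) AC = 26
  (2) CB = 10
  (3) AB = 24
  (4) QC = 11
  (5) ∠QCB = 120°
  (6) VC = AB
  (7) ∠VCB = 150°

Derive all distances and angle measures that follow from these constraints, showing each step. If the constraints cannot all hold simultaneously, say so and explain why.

The constraints are consistent.

From the given relations:
  VC = AB = 24

Step 1: From BC = 10, CQ = 11, and ∠BCQ = 120°, by the law of cosines:
  BQ² = BC² + CQ² - 2·BC·CQ·cos(120°) = 100 + 121 + 110 = 331
  BQ ≈ 18.19

Step 2: From BC = 10, CV = 24, and ∠BCV = 150°, by the law of cosines:
  BV² = BC² + CV² - 2·BC·CV·cos(150°) = 100 + 576 + 415.7 = 1092
  BV ≈ 33.04

Step 3: From AB = 24, AC = 26, BC = 10, by the inverse law of cosines:
  cos(∠BAC) = (AB² + AC² - BC²) / (2·AB·AC)
  ∠BAC = 22.62°

Step 4: From CA = 26, CB = 10, AB = 24, by the inverse law of cosines:
  cos(∠ACB) = (CA² + CB² - AB²) / (2·CA·CB)
  ∠ACB = 67.38°

Step 5: From BA = 24, BC = 10, AC = 26, by the inverse law of cosines:
  cos(∠ABC) = (BA² + BC² - AC²) / (2·BA·BC)
  ∠ABC = 90°

Step 6: From BC = 10, BQ = 18.19, CQ = 11, by the inverse law of cosines:
  cos(∠CBQ) = (BC² + BQ² - CQ²) / (2·BC·BQ)
  ∠CBQ = 31.57°

Step 7: From BC = 10, BV = 33.04, CV = 24, by the inverse law of cosines:
  cos(∠CBV) = (BC² + BV² - CV²) / (2·BC·BV)
  ∠CBV = 21.3°

Step 8: From QB = 18.19, QC = 11, BC = 10, by the inverse law of cosines:
  cos(∠BQC) = (QB² + QC² - BC²) / (2·QB·QC)
  ∠BQC = 28.43°

Step 9: From VB = 33.04, VC = 24, BC = 10, by the inverse law of cosines:
  cos(∠BVC) = (VB² + VC² - BC²) / (2·VB·VC)
  ∠BVC = 8.7°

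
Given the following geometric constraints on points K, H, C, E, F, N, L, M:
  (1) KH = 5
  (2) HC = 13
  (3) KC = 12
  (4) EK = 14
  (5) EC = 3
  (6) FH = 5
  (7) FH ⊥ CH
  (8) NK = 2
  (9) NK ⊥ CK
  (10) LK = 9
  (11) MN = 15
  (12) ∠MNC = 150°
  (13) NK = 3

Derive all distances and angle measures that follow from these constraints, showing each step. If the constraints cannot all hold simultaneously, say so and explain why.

These constraints are not satisfiable: (8) NK = 2 and (13) NK = 3 assign two different lengths to the same segment. No planar figure meets all of them, so nothing further can be derived.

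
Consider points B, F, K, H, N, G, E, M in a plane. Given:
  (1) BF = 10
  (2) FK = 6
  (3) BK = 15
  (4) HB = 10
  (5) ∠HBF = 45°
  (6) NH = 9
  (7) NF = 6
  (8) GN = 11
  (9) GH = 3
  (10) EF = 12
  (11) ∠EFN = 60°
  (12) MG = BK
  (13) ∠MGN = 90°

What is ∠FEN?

Step 1: By the law of cosines on triangle EFN: EN² = 12² + 6² − 2·12·6·cos(60°) = 108, so EN = 6·√3.
Step 2: By the inverse law of cosines on triangle FEN: cos(∠FEN) = (12² + (6·√3)² − 6²) / (2·12·6·√3) = 216/249.42 = 0.866, so ∠FEN = 30°.

Therefore, the measure of angle ∠FEN = 30°.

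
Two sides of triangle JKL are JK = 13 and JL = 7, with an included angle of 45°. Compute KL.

By the law of cosines: KL^2 = JK^2 + JL^2 - 2*JK*JL*cos(J)
KL^2 = 13^2 + 7^2 - 2*13*7*cos(45°)
KL^2 = 169 + 49 - 182*(sqrt(2)/2)
KL^2 = 218 - 91*sqrt(2)
KL = sqrt(218 - 91*sqrt(2))

sqrt(218 - 91*sqrt(2))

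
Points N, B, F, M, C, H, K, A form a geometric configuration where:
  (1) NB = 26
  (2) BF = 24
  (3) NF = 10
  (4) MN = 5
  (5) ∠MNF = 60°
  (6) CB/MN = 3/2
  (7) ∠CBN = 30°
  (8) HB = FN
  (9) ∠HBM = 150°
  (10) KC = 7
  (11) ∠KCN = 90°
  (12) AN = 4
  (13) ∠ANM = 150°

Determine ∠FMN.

Step 1: By the law of cosines on triangle MNF: MF² = 5² + 10² − 2·5·10·cos(60°) = 75, so MF = 5·√3.
Step 2: By the inverse law of cosines on triangle FMN: cos(∠FMN) = ((5·√3)² + 5² − 10²) / (2·5·√3·5) = 0/86.6 = 0, so ∠FMN = 90°.

Therefore, the measure of angle ∠FMN = 90°.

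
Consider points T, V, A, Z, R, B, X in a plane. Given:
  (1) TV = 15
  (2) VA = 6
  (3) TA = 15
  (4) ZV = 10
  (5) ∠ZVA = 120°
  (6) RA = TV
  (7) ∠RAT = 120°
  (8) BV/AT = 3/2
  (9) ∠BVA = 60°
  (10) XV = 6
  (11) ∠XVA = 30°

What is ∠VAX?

Step 1: By the law of cosines on triangle AVX: AX² = 6² + 6² − 2·6·6·cos(30°) = 9.65, so AX ≈ 3.11.
Step 2: By the inverse law of cosines on triangle VAX: cos(∠VAX) = (6² + 3.11² − 6²) / (2·6·3.11) = 9.65/37.27 = 0.2588, so ∠VAX = 75°.

Therefore, the measure of angle ∠VAX = 75°.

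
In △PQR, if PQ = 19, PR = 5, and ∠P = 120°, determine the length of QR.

Law of cosines: QR^2 = 19^2 + 5^2 - 2(19)(5)cos(120°) = 481, so QR = sqrt(481).

sqrt(481)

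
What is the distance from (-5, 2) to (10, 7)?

d = sqrt((10 - -5)^2 + (7 - 2)^2)
d = sqrt(15^2 + 5^2)
d = sqrt(225 + 25)
d = sqrt(250) = 5*sqrt(10)

5*sqrt(10)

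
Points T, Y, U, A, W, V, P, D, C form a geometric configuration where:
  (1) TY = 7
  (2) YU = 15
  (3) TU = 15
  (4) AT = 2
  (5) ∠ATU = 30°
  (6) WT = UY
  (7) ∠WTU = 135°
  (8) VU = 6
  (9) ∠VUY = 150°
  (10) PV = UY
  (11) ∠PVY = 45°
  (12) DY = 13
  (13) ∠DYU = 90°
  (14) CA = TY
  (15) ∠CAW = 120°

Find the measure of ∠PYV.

From the given relations: PV = UY = 15.
Step 1: By the law of cosines on triangle VUY: VY² = 6² + 15² − 2·6·15·cos(150°) = 416.88, so VY ≈ 20.42.
Step 2: By the law of cosines on triangle YVP: YP² = 20.42² + 15² − 2·20.42·15·cos(45°) = 208.76, so YP ≈ 14.45.
Step 3: By the inverse law of cosines on triangle PYV: cos(∠PYV) = (14.45² + 20.42² − 15²) / (2·14.45·20.42) = 400.64/590.01 = 0.679, so ∠PYV = 47.23°.

Therefore, the measure of angle ∠PYV = 47.23°.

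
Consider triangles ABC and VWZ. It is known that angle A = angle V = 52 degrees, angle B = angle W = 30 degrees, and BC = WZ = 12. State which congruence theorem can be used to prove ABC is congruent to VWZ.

The given information provides:
angle A = angle V = 52 degrees, angle B = angle W = 30 degrees, and BC = WZ = 12
This matches the AAS congruence theorem.
Two pairs of corresponding angles and a non-included side are equal (Angle-Angle-Side).

AAS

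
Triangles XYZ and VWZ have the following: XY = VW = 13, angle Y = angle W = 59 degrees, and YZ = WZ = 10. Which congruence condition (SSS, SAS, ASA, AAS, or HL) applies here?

The given information provides:
XY = VW = 13, angle Y = angle W = 59 degrees, and YZ = WZ = 10
This matches the SAS congruence theorem.
Two pairs of corresponding sides and the included angle are equal (Side-Angle-Side).

SAS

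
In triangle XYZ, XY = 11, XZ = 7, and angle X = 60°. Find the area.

When two sides and the included angle are known, the area formula is (1/2)ab sin(C).
The height from one side to the opposite vertex is 7 sin(60°) = 7*sqrt(3)/2.
Area = (1/2) * 11 * 7*sqrt(3)/2 = 77*sqrt(3)/4.

77*sqrt(3)/4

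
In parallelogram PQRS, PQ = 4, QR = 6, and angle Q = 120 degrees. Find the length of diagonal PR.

The diagonal of a parallelogram can be found by treating two adjacent sides and the diagonal as a triangle.
Applying the law of cosines with sides 4, 6 and included angle 120°:
d^2 = 16 + 36 - 48*cos(120°) = 76
d = 2*sqrt(19)

2*sqrt(19)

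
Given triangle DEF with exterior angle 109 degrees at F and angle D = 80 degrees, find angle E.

angle E = 109 - 80 = 29 degrees (exterior angle theorem).

29 degrees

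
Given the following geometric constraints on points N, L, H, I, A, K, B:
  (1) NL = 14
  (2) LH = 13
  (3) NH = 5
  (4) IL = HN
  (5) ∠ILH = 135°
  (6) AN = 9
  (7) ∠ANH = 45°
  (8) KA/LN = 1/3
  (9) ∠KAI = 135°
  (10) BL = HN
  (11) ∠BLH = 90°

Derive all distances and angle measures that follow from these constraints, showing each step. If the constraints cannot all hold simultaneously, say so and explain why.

The constraints are consistent.

From the given relations:
  IL = HN = 5
  KA = 1/3·LN = 1/3·14 ≈ 4.67
  BL = HN = 5

Step 1: From HL = 13, LI = 5, and ∠HLI = 135°, by the law of cosines:
  HI² = HL² + LI² - 2·HL·LI·cos(135°) = 169 + 25 + 91.92 = 285.9
  HI ≈ 16.91

Step 2: From HN = 5, NA = 9, and ∠HNA = 45°, by the law of cosines:
  HA² = HN² + NA² - 2·HN·NA·cos(45°) = 25 + 81 - 63.64 = 42.36
  HA ≈ 6.51

Step 3: From HL = 13, LB = 5, and ∠HLB = 90°, by the law of cosines:
  HB² = HL² + LB² - 2·HL·LB·cos(90°) = 169 + 25 - 0 = 194
  HB = √194

Step 4: From NH = 5, NL = 14, HL = 13, by the inverse law of cosines:
  cos(∠HNL) = (NH² + NL² - HL²) / (2·NH·NL)
  ∠HNL = 68.2°

Step 5: From LH = 13, LN = 14, HN = 5, by the inverse law of cosines:
  cos(∠HLN) = (LH² + LN² - HN²) / (2·LH·LN)
  ∠HLN = 20.92°

Step 6: From HL = 13, HN = 5, LN = 14, by the inverse law of cosines:
  cos(∠LHN) = (HL² + HN² - LN²) / (2·HL·HN)
  ∠LHN = 90.88°

Step 7: From HA = 6.51, HN = 5, AN = 9, by the inverse law of cosines:
  cos(∠AHN) = (HA² + HN² - AN²) / (2·HA·HN)
  ∠AHN = 102.1°

Step 8: From HB = √194, HL = 13, BL = 5, by the inverse law of cosines:
  cos(∠BHL) = (HB² + HL² - BL²) / (2·HB·HL)
  ∠BHL = 21.04°

Step 9: From HI = 16.91, HL = 13, IL = 5, by the inverse law of cosines:
  cos(∠IHL) = (HI² + HL² - IL²) / (2·HI·HL)
  ∠IHL = 12.07°

Step 10: From IH = 16.91, IL = 5, HL = 13, by the inverse law of cosines:
  cos(∠HIL) = (IH² + IL² - HL²) / (2·IH·IL)
  ∠HIL = 32.93°

Step 11: From AH = 6.51, AN = 9, HN = 5, by the inverse law of cosines:
  cos(∠HAN) = (AH² + AN² - HN²) / (2·AH·AN)
  ∠HAN = 32.9°

Step 12: From BH = √194, BL = 5, HL = 13, by the inverse law of cosines:
  cos(∠HBL) = (BH² + BL² - HL²) / (2·BH·BL)
  ∠HBL = 68.96°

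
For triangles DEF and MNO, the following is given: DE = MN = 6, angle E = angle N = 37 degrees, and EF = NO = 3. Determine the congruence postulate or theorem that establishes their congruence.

The given information matches SAS: Two pairs of corresponding sides and the included angle are equal (Side-Angle-Side).

SAS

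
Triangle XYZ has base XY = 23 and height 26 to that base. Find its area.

Area = (1/2) * base * height
Area = (1/2) * 23 * 26
Area = 299

299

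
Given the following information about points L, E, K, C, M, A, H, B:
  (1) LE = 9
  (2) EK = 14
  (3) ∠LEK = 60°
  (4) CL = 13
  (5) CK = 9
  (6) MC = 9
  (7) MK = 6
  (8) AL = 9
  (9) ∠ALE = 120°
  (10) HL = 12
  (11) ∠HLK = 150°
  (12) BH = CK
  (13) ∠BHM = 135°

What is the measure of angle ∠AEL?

Step 1: By the law of cosines on triangle ELA: EA² = 9² + 9² − 2·9·9·cos(120°) = 243, so EA = 9·√3.
Step 2: By the inverse law of cosines on triangle AEL: cos(∠AEL) = ((9·√3)² + 9² − 9²) / (2·9·√3·9) = 243/280.59 = 0.866, so ∠AEL = 30°.

Therefore, the measure of angle ∠AEL = 30°.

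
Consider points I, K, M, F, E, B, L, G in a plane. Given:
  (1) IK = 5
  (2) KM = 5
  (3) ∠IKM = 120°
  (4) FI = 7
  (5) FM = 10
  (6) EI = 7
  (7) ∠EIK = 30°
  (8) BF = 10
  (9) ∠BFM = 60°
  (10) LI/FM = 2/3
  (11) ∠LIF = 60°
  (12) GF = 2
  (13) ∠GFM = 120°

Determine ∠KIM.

Step 1: By the law of cosines on triangle IKM: IM² = 5² + 5² − 2·5·5·cos(120°) = 75, so IM = 5·√3.
Step 2: By the inverse law of cosines on triangle KIM: cos(∠KIM) = (5² + (5·√3)² − 5²) / (2·5·5·√3) = 75/86.6 = 0.866, so ∠KIM = 30°.

Therefore, the measure of angle ∠KIM = 30°.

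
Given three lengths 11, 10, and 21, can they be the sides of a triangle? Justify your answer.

No.
The triangle inequality is violated: 11 + 10 = 21 ≤ 21.
These lengths cannot form a triangle.

No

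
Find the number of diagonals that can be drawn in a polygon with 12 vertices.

Total line segments between 12 vertices = C(12,2) = 66.
Subtract the 12 sides: 66 - 12 = 54 diagonals.

54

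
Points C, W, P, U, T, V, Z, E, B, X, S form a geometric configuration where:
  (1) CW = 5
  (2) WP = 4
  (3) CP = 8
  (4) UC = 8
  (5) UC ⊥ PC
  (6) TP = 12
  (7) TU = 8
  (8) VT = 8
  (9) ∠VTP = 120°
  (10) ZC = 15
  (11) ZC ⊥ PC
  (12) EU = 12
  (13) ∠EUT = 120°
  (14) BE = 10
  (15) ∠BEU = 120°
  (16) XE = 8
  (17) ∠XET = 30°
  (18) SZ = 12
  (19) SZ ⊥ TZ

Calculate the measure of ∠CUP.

Step 1: By the law of cosines on triangle UCP: UP² = 8² + 8² − 2·8·8·cos(90°) = 128, so UP = 8·√2.
Step 2: By the inverse law of cosines on triangle CUP: cos(∠CUP) = (8² + (8·√2)² − 8²) / (2·8·8·√2) = 128/181.02 = 0.7071, so ∠CUP = 45°.

Therefore, the measure of angle ∠CUP = 45°.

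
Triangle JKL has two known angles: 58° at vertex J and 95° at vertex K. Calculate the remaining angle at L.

The interior angles sum to 180°: angle L = 180 - 58 - 95 = 27°.
The triangle is obtuse (angles 58°, 95°, 27°).

27 degrees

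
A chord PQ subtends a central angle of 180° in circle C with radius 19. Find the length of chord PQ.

Chord length = 2r sin(θ/2)
= 2 × 19 × sin(180°/2)
= 2 × 19 × sin(90°)
= 38

38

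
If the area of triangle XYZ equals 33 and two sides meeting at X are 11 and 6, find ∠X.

From the SAS area formula Area = (1/2)ab sin(C), rearranging gives sin(C) = 2*Area/(ab).
sin(C) = 2 * 33 / (66) = 1.
Therefore C = arcsin(1) = 90°.

90°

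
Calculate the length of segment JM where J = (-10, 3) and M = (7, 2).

The horizontal distance is |7 - -10| = 17 and the vertical distance is |2 - 3| = 1.
By the Pythagorean theorem, d = sqrt(17^2 + 1^2) = sqrt(290).

sqrt(290)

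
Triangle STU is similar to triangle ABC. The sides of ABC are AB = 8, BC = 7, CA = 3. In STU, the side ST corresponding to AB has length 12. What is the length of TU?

Since the triangles are similar, the ratio of corresponding sides is constant.
Scale factor k = ST / AB = 12 / 8 = 3/2
TU = k * BC = 3/2 * 7 = 21/2

21/2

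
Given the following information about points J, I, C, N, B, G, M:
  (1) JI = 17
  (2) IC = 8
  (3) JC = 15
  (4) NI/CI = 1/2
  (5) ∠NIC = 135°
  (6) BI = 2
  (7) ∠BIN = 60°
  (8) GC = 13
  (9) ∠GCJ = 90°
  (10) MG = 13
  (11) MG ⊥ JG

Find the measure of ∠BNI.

From the given relations: NI = 1/2·CI = 1/2·8 = 4.
Step 1: By the law of cosines on triangle NIB: NB² = 4² + 2² − 2·4·2·cos(60°) = 12, so NB = 2·√3.
Step 2: By the inverse law of cosines on triangle BNI: cos(∠BNI) = ((2·√3)² + 4² − 2²) / (2·2·√3·4) = 24/27.71 = 0.866, so ∠BNI = 30°.

Therefore, the measure of angle ∠BNI = 30°.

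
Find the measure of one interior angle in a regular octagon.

Each interior angle of a regular n-gon is (n - 2) * 180 / n.
For n = 8: (8 - 2) * 180 / 8 = 1080/8 = 135 degrees.

135 degrees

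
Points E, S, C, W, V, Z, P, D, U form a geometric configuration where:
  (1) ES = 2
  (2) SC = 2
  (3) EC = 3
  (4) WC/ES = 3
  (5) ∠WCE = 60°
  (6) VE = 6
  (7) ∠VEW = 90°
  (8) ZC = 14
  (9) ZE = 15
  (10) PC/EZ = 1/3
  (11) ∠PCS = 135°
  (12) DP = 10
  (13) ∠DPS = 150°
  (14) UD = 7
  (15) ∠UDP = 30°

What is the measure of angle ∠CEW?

From the given relations: WC = 3·ES = 3·2 = 6.
Step 1: By the law of cosines on triangle ECW: EW² = 3² + 6² − 2·3·6·cos(60°) = 27, so EW = 3·√3.
Step 2: By the inverse law of cosines on triangle CEW: cos(∠CEW) = (3² + (3·√3)² − 6²) / (2·3·3·√3) = 0/31.18 = 0, so ∠CEW = 90°.

Therefore, the measure of angle ∠CEW = 90°.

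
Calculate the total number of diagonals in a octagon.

Total line segments between 8 vertices = C(8,2) = 28.
Subtract the 8 sides: 28 - 8 = 20 diagonals.

20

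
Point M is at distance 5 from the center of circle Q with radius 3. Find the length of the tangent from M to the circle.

The tangent, radius, and line from the external point to the center form a right triangle.
The right angle is where the tangent meets the radius.
By the Pythagorean theorem: tangent² + 3² = 5²
tangent² = 25 - 9 = 16
tangent = 4

4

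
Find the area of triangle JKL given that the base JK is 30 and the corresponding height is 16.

Area = (1/2) * base * height
Area = (1/2) * 30 * 16
Area = 240

240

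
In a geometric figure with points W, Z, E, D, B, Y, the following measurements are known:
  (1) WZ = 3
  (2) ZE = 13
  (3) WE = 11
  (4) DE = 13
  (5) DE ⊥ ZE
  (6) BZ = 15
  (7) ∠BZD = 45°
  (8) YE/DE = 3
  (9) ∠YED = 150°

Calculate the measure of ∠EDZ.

Step 1: By the law of cosines on triangle DEZ: DZ² = 13² + 13² − 2·13·13·cos(90°) = 338, so DZ = 13·√2.
Step 2: By the inverse law of cosines on triangle EDZ: cos(∠EDZ) = (13² + (13·√2)² − 13²) / (2·13·13·√2) = 338/478 = 0.7071, so ∠EDZ = 45°.

Therefore, the measure of angle ∠EDZ = 45°.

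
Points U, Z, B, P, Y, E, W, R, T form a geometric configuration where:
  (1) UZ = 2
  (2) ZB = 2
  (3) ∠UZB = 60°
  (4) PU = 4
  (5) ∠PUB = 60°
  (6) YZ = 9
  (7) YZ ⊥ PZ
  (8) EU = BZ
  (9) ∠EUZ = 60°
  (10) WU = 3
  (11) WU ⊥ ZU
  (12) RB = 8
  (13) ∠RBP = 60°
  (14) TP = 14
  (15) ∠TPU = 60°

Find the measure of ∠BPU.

Step 1: By the law of cosines on triangle UZB: UB² = 2² + 2² − 2·2·2·cos(60°) = 4, so UB = 2.
Step 2: By the law of cosines on triangle PUB: PB² = 4² + 2² − 2·4·2·cos(60°) = 12, so PB = 2·√3.
Step 3: By the inverse law of cosines on triangle BPU: cos(∠BPU) = ((2·√3)² + 4² − 2²) / (2·2·√3·4) = 24/27.71 = 0.866, so ∠BPU = 30°.

Therefore, the measure of angle ∠BPU = 30°.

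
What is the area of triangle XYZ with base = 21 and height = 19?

A triangle's area is half the area of a rectangle with the same base and height.
Area = (1/2) * 21 * 19 = 399/2.

399/2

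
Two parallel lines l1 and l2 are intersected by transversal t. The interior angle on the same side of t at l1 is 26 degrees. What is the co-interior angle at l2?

Co-interior (same-side interior) angles are between the parallel lines on the same side of the transversal.
Unlike corresponding or alternate interior angles, they are supplementary rather than equal.
So the angle = 180 - 26 = 154 degrees.

154 degrees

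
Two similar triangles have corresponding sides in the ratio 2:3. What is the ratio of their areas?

The ratio of areas of similar triangles equals the square of the side ratio.
Side ratio = 2:3
Area ratio = (2/3)^2 = 4/9 = 4:9

4:9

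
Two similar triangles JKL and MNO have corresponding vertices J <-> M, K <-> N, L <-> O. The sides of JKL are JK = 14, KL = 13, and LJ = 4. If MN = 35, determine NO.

Similar triangles have proportional sides. Setting up the proportion:
MN / JK = NO / KL
35 / 14 = NO / 13
NO = 13 * 35 / 14 = 65/2.

65/2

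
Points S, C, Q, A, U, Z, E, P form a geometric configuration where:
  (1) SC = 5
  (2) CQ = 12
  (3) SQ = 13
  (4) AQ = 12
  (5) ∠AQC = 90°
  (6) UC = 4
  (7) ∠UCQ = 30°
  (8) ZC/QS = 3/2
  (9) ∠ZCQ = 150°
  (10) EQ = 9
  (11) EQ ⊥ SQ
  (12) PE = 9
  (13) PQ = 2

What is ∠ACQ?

Step 1: By the law of cosines on triangle CQA: CA² = 12² + 12² − 2·12·12·cos(90°) = 288, so CA = 12·√2.
Step 2: By the inverse law of cosines on triangle ACQ: cos(∠ACQ) = ((12·√2)² + 12² − 12²) / (2·12·√2·12) = 288/407.29 = 0.7071, so ∠ACQ = 45°.

Therefore, the measure of angle ∠ACQ = 45°.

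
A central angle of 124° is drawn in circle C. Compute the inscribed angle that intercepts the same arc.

By the inscribed angle theorem, the inscribed angle is half the central angle.
Inscribed angle = 124° / 2 = 62°

62°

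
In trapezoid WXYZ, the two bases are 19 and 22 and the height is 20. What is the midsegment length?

The midsegment (median) of a trapezoid connects the midpoints of the non-parallel sides.
Its length is the average of the two bases: (19 + 22) / 2 = 41/2.

41/2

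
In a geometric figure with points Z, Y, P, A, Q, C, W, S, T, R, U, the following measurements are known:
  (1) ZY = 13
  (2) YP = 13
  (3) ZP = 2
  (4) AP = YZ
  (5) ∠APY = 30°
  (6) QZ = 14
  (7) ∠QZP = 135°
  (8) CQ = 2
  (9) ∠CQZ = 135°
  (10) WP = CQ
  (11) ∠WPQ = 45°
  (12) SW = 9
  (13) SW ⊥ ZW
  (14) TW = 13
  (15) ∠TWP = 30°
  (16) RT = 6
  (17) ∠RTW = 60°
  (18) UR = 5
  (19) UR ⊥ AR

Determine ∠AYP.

From the given relations: AP = YZ = 13.
Step 1: By the law of cosines on triangle YPA: YA² = 13² + 13² − 2·13·13·cos(30°) = 45.28, so YA ≈ 6.73.
Step 2: By the inverse law of cosines on triangle AYP: cos(∠AYP) = (6.73² + 13² − 13²) / (2·6.73·13) = 45.28/174.96 = 0.2588, so ∠AYP = 75°.

Therefore, the measure of angle ∠AYP = 75°.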